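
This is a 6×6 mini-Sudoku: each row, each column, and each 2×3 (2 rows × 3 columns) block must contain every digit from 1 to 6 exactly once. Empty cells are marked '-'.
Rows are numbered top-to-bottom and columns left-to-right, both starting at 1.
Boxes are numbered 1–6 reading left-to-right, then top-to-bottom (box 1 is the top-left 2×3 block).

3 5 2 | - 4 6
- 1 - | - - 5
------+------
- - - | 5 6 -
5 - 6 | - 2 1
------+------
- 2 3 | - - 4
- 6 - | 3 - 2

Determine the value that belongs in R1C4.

Row 1 already contains {2, 3, 4, 5, 6}.
Column 4 already contains {3, 5}.
Its 2×3 block (box 2) already contains {4, 5, 6}.
The only value from 1–6 not eliminated is 1, so R1C4 = 1.

1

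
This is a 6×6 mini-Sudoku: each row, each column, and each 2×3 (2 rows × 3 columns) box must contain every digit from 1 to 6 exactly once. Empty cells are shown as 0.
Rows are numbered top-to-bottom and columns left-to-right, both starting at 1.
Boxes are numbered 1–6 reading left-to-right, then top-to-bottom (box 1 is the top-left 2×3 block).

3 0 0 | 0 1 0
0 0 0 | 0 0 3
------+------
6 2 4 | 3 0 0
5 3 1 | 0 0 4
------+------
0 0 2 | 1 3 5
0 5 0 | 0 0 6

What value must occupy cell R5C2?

6

Cell R5C2 itself could take any of {4, 6} by direct elimination.
Consider where 6 can go in box 5.
R5C1 is out (column 1 already has a 6).
R6C1 is out (row 6 already has a 6).
R6C3 is out (row 6 already has a 6).
So the only cell in box 5 that can hold 6 is R5C2.
Therefore R5C2 = 6.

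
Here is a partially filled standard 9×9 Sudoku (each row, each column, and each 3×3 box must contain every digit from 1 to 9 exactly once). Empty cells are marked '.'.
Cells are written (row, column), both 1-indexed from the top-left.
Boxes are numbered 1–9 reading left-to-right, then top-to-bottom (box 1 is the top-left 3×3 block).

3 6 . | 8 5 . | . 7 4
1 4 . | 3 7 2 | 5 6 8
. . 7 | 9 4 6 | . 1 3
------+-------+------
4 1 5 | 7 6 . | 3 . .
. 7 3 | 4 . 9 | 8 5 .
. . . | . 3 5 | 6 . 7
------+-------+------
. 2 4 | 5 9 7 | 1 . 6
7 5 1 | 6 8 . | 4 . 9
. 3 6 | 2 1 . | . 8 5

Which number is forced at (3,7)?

Row 3 already contains {1, 3, 4, 6, 7, 9}.
Column 7 already contains {1, 3, 4, 5, 6, 8}.
Its 3×3 block (box 3) already contains {1, 3, 4, 5, 6, 7, 8}.
The only value from 1–9 not eliminated is 2, so (3,7) = 2.

2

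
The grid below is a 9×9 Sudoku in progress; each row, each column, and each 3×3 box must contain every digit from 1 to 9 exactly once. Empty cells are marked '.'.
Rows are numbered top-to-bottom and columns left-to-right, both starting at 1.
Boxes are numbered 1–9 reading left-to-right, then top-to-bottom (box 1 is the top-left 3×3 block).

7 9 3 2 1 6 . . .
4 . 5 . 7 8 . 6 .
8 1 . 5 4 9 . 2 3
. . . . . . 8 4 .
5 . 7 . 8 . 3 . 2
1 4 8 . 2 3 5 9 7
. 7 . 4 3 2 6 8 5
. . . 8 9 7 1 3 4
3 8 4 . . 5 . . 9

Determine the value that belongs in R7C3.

1

Cell R7C3 itself could take any of {1, 9} by direct elimination.
Consider where 1 can go in box 7.
R7C1 is out (column 1 already has a 1).
R8C1 is out (row 8 already has a 1).
R8C2 is out (row 8 already has a 1).
R8C3 is out (row 8 already has a 1).
So the only cell in box 7 that can hold 1 is R7C3.
Therefore R7C3 = 1.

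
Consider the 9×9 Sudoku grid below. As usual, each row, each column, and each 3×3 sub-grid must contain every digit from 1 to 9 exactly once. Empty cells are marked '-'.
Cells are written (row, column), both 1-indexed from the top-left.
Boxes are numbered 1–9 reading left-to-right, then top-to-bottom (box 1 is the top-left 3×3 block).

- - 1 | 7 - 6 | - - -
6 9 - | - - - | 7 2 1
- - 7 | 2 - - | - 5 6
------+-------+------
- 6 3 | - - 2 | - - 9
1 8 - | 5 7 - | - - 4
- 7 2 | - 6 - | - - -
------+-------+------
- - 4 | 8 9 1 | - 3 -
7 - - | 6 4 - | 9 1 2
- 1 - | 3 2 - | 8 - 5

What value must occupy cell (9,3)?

Cell (9,3) itself could take any of {6, 9} by direct elimination.
Consider where 6 can go in column 3.
(2,3) is out (row 2 already has a 6).
(5,3) is out (box 4 already has a 6).
(8,3) is out (row 8 already has a 6).
So the only cell in column 3 that can hold 6 is (9,3).
Therefore (9,3) = 6.

6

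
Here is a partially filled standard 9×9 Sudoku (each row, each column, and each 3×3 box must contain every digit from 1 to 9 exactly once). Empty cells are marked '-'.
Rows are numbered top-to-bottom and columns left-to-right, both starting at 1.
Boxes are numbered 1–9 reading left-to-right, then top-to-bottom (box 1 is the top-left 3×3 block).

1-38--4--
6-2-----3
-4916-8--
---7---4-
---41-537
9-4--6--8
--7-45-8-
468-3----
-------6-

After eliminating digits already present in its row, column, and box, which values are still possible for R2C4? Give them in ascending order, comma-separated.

5,9

Row 2 already contains {2, 3, 6}.
Column 4 already contains {1, 4, 7, 8}.
Its 3×3 block (box 2) already contains {1, 6, 8}.
Removing those from 1–9 leaves {5, 9} as the candidates for R2C4.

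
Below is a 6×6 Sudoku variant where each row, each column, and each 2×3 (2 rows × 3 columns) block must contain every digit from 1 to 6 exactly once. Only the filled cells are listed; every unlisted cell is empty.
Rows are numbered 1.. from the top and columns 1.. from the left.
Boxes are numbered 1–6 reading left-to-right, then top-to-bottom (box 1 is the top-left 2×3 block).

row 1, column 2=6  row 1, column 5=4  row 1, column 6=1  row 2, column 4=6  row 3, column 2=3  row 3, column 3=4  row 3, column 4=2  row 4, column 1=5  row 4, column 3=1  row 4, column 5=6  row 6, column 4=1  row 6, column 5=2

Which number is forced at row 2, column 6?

2

Cell row 2, column 6 itself could take any of {2, 3, 5} by direct elimination.
Consider where 2 can go in column 6.
row 3, column 6 is out (row 3 already has a 2).
row 4, column 6 is out (box 4 already has a 2).
row 5, column 6 is out (box 6 already has a 2).
row 6, column 6 is out (row 6 already has a 2).
So the only cell in column 6 that can hold 2 is row 2, column 6.
Therefore row 2, column 6 = 2.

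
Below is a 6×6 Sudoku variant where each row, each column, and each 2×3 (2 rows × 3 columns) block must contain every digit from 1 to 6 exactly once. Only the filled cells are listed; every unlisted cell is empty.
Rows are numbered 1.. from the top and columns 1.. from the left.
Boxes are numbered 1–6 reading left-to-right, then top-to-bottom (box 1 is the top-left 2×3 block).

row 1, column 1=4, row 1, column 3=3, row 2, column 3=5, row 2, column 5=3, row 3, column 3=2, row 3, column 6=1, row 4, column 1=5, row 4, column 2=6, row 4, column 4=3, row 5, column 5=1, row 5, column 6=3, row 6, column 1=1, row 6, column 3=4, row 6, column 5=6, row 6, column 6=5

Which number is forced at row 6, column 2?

3

Cell row 6, column 2 itself could take any of {2, 3} by direct elimination.
Consider where 3 can go in box 5.
row 5, column 1 is out (row 5 already has a 3).
row 5, column 2 is out (row 5 already has a 3).
row 5, column 3 is out (row 5 already has a 3).
So the only cell in box 5 that can hold 3 is row 6, column 2.
Therefore row 6, column 2 = 3.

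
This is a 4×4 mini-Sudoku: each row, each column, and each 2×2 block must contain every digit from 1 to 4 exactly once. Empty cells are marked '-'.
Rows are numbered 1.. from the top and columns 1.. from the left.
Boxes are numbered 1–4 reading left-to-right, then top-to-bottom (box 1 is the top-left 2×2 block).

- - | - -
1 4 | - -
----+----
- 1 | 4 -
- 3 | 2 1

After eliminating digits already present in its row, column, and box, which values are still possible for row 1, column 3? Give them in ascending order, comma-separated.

Row 1 already contains {}.
Column 3 already contains {2, 4}.
Its 2×2 block (box 2) already contains {}.
Removing those from 1–4 leaves {1, 3} as the candidates for row 1, column 3.

1,3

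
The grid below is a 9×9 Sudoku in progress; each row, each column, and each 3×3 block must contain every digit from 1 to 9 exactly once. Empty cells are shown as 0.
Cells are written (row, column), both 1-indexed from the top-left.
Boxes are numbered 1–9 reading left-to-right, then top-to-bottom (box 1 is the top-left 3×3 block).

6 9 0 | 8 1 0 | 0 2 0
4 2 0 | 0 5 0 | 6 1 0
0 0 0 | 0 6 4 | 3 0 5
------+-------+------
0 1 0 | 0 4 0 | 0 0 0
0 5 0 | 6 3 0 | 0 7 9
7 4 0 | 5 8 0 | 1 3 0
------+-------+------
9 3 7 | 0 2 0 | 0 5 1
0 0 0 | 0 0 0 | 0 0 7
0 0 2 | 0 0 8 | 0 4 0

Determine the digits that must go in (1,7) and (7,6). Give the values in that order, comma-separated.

For (1,7):
  Consider where 7 can go in box 3.
  (1,9) is out (column 9 already has a 7).
  (2,9) is out (column 9 already has a 7).
  (3,8) is out (column 8 already has a 7).
  So the only cell in box 3 that can hold 7 is (1,7).
  So (1,7) = 7.
For (7,6):
  Row 7 already contains {1, 2, 3, 5, 7, 9}.
  Column 6 already contains {4, 8}.
  Its 3×3 block (box 8) already contains {2, 8}.
  The only value from 1–9 not eliminated is 6, so (7,6) = 6.

7,6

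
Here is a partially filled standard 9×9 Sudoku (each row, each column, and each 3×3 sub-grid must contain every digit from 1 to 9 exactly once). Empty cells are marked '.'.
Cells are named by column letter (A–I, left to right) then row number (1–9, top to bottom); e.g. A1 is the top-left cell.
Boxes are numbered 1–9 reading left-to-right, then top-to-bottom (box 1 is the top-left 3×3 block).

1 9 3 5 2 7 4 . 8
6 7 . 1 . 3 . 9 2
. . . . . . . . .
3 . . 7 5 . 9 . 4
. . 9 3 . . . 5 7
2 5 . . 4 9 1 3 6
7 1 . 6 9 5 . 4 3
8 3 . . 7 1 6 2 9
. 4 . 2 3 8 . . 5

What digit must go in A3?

5

Cell A3 itself could take any of {4, 5} by direct elimination.
Consider where 5 can go in column A.
A5 is out (row 5 already has a 5).
A9 is out (row 9 already has a 5).
So the only cell in column A that can hold 5 is A3.
Therefore A3 = 5.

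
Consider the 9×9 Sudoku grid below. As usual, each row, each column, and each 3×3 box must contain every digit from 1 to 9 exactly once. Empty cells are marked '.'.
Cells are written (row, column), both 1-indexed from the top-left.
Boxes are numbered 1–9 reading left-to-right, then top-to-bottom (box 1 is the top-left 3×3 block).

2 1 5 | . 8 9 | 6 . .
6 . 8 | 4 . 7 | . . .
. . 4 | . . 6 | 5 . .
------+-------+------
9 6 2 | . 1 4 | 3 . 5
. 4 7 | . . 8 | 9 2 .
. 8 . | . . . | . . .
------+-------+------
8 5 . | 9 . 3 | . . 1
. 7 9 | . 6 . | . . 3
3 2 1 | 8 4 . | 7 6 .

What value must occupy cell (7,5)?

7

Cell (7,5) itself could take any of {2, 7} by direct elimination.
Consider where 7 can go in box 8.
(8,4) is out (row 8 already has a 7).
(8,6) is out (row 8 already has a 7).
(9,6) is out (row 9 already has a 7).
So the only cell in box 8 that can hold 7 is (7,5).
Therefore (7,5) = 7.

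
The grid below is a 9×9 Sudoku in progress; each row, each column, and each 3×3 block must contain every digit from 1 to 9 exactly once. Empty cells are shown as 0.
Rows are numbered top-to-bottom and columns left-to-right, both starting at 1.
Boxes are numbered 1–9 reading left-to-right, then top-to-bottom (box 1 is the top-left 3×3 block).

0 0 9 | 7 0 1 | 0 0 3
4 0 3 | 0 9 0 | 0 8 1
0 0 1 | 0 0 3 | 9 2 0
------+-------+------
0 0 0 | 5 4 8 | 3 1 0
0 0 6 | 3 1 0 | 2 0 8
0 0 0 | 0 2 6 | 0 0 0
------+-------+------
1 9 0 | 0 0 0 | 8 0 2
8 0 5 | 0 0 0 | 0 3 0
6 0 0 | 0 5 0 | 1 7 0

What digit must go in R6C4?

Row 6 already contains {2, 6}.
Column 4 already contains {3, 5, 7}.
Its 3×3 block (box 5) already contains {1, 2, 3, 4, 5, 6, 8}.
The only value from 1–9 not eliminated is 9, so R6C4 = 9.

9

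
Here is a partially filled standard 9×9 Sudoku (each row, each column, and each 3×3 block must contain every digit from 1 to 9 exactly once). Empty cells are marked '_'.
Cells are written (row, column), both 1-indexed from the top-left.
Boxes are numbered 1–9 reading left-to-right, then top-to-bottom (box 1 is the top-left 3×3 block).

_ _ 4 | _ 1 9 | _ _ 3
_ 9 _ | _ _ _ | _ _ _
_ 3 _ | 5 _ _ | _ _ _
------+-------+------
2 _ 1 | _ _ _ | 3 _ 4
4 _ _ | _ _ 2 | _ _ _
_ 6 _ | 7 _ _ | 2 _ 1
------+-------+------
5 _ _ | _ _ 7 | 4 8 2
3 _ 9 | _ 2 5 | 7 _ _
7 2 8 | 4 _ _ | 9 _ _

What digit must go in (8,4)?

Cell (8,4) itself could take any of {1, 6, 8} by direct elimination.
Consider where 8 can go in box 8.
(7,4) is out (row 7 already has a 8).
(7,5) is out (row 7 already has a 8).
(9,5) is out (row 9 already has a 8).
(9,6) is out (row 9 already has a 8).
So the only cell in box 8 that can hold 8 is (8,4).
Therefore (8,4) = 8.

8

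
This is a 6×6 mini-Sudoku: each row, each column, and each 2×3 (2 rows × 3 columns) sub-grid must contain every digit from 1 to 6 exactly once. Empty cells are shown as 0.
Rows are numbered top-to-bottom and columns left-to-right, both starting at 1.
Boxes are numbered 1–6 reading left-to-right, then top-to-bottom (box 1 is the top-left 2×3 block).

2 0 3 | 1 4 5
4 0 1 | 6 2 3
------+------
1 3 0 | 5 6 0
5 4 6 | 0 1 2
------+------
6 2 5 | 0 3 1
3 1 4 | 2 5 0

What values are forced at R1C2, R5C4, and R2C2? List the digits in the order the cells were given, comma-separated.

For R1C2:
  Row 1 already contains {1, 2, 3, 4, 5}.
  Column 2 already contains {1, 2, 3, 4}.
  Its 2×3 block (box 1) already contains {1, 2, 3, 4}.
  The only value from 1–6 not eliminated is 6, so R1C2 = 6.
For R5C4:
  Row 5 already contains {1, 2, 3, 5, 6}.
  Column 4 already contains {1, 2, 5, 6}.
  Its 2×3 block (box 6) already contains {1, 2, 3, 5}.
  The only value from 1–6 not eliminated is 4, so R5C4 = 4.
For R2C2:
  Row 2 already contains {1, 2, 3, 4, 6}.
  Column 2 already contains {1, 2, 3, 4}.
  Its 2×3 block (box 1) already contains {1, 2, 3, 4}.
  The only value from 1–6 not eliminated is 5, so R2C2 = 5.

6,4,5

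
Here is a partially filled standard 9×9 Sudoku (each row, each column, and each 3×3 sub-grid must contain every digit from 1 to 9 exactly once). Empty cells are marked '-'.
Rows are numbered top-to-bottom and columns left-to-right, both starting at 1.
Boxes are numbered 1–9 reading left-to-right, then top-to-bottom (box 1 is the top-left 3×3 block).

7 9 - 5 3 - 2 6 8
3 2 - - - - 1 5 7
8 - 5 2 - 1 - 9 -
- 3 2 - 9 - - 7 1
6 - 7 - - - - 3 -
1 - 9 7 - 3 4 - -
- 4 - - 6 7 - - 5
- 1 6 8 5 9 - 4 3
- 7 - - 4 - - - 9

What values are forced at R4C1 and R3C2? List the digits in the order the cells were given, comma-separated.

4,6

For R4C1:
  Consider where 4 can go in column 1.
  R7C1 is out (row 7 already has a 4).
  R8C1 is out (row 8 already has a 4).
  R9C1 is out (row 9 already has a 4).
  So the only cell in column 1 that can hold 4 is R4C1.
  So R4C1 = 4.
For R3C2:
  Row 3 already contains {1, 2, 5, 8, 9}.
  Column 2 already contains {1, 2, 3, 4, 7, 9}.
  Its 3×3 block (box 1) already contains {2, 3, 5, 7, 8, 9}.
  The only value from 1–9 not eliminated is 6, so R3C2 = 6.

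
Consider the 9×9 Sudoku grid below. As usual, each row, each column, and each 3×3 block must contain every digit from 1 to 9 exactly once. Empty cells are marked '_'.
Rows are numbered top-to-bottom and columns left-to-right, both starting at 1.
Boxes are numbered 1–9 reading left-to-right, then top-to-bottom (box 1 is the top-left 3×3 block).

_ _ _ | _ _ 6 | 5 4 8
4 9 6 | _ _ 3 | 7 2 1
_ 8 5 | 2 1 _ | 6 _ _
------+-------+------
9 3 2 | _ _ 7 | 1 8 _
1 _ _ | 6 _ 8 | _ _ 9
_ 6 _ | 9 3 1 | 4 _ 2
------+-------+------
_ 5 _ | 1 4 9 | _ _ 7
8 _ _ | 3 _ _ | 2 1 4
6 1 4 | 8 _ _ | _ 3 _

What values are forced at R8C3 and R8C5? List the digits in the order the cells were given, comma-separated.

For R8C3:
  Consider where 9 can go in box 7.
  R7C1 is out (row 7 already has a 9).
  R7C3 is out (row 7 already has a 9).
  R8C2 is out (column 2 already has a 9).
  So the only cell in box 7 that can hold 9 is R8C3.
  So R8C3 = 9.
For R8C5:
  Consider where 6 can go in box 8.
  R8C6 is out (column 6 already has a 6).
  R9C5 is out (row 9 already has a 6).
  R9C6 is out (row 9 already has a 6).
  So the only cell in box 8 that can hold 6 is R8C5.
  So R8C5 = 6.

9,6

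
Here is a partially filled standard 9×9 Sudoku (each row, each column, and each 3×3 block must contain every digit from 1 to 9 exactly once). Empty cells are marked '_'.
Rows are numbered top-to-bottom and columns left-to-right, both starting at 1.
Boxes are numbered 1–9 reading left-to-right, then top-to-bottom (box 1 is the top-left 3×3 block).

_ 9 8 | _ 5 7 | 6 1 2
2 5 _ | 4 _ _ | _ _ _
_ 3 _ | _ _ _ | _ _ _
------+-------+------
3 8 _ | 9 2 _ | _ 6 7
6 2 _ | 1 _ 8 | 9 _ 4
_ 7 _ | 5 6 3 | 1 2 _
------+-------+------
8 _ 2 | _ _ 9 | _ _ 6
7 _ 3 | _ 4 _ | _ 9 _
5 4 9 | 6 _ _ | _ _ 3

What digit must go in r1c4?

3

Row 1 already contains {1, 2, 5, 6, 7, 8, 9}.
Column 4 already contains {1, 4, 5, 6, 9}.
Its 3×3 block (box 2) already contains {4, 5, 7}.
The only value from 1–9 not eliminated is 3, so r1c4 = 3.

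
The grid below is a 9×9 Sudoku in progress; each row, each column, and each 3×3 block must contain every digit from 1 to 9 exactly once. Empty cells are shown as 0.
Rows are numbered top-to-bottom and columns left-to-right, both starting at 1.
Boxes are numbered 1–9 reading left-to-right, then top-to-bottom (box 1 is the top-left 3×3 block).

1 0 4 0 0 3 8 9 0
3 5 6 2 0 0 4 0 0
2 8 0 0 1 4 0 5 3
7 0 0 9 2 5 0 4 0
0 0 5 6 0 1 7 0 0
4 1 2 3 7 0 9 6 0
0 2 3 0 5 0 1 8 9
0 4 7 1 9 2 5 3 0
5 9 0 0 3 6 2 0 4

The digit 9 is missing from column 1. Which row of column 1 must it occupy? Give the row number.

5

Consider where 9 can go in column 1.
r7c1 is out (row 7 already has a 9).
r8c1 is out (row 8 already has a 9).
So the only cell in column 1 that can hold 9 is r5c1.
That is row 5.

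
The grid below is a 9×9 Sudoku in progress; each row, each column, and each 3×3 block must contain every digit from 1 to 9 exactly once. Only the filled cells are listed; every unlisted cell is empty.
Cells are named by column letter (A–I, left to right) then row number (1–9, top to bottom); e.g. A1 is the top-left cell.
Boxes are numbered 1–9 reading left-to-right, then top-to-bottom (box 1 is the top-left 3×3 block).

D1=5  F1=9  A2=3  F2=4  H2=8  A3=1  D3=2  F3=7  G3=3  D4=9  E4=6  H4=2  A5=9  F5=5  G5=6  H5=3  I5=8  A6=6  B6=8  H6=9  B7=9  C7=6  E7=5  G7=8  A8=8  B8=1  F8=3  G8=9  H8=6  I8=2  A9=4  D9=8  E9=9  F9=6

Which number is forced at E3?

8

Row 3 already contains {1, 2, 3, 7}.
Column E already contains {5, 6, 9}.
Its 3×3 block (box 2) already contains {2, 4, 5, 7, 9}.
The only value from 1–9 not eliminated is 8, so E3 = 8.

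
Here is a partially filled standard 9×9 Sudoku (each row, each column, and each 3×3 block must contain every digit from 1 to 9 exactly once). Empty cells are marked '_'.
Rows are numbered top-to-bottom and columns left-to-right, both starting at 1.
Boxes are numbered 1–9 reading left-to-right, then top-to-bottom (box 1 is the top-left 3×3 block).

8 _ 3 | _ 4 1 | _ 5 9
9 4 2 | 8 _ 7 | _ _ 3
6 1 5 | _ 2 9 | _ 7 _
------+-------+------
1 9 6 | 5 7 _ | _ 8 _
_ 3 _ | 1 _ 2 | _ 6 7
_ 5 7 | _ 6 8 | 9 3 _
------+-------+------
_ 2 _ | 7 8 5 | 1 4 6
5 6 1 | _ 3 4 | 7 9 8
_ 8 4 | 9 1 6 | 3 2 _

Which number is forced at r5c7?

5

Cell r5c7 itself could take any of {4, 5} by direct elimination.
Consider where 5 can go in column 7.
r1c7 is out (row 1 already has a 5).
r2c7 is out (box 3 already has a 5).
r3c7 is out (row 3 already has a 5).
r4c7 is out (row 4 already has a 5).
So the only cell in column 7 that can hold 5 is r5c7.
Therefore r5c7 = 5.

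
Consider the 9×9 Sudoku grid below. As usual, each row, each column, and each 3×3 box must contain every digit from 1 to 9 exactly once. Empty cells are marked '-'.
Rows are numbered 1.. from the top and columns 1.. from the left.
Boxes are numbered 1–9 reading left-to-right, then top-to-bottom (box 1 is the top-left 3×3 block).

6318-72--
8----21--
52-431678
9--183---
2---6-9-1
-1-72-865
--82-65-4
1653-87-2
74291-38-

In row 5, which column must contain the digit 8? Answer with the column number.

Consider where 8 can go in row 5.
row 5, column 3 is out (column 3 already has a 8).
row 5, column 4 is out (column 4 already has a 8).
row 5, column 6 is out (column 6 already has a 8).
row 5, column 8 is out (column 8 already has a 8).
So the only cell in row 5 that can hold 8 is row 5, column 2.
That is column 2.

2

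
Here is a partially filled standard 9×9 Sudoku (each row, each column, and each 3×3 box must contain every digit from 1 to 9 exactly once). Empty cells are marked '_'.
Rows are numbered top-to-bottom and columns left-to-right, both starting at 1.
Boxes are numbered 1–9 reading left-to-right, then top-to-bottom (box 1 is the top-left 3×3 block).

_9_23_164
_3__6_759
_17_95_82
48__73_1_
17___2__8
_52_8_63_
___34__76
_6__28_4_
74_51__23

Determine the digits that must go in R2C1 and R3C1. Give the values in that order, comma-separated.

For R2C1:
  Consider where 2 can go in row 2.
  R2C3 is out (column 3 already has a 2).
  R2C4 is out (column 4 already has a 2).
  R2C6 is out (column 6 already has a 2).
  So the only cell in row 2 that can hold 2 is R2C1.
  So R2C1 = 2.
For R3C1:
  Row 3 already contains {1, 2, 5, 7, 8, 9}.
  Column 1 already contains {1, 4, 7}.
  Its 3×3 block (box 1) already contains {1, 3, 7, 9}.
  The only value from 1–9 not eliminated is 6, so R3C1 = 6.

2,6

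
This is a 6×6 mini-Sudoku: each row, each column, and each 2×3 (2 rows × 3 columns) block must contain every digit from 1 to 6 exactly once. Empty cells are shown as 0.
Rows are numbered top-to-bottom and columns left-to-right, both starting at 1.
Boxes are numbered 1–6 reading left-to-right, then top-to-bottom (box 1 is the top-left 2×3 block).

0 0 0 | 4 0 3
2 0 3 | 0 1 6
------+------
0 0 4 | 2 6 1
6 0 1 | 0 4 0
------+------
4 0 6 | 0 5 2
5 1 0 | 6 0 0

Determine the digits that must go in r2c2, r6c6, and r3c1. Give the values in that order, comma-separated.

4,4,3

For r2c2:
  Consider where 4 can go in box 1.
  r1c1 is out (row 1 already has a 4).
  r1c2 is out (row 1 already has a 4).
  r1c3 is out (row 1 already has a 4).
  So the only cell in box 1 that can hold 4 is r2c2.
  So r2c2 = 4.
For r6c6:
  Row 6 already contains {1, 5, 6}.
  Column 6 already contains {1, 2, 3, 6}.
  Its 2×3 block (box 6) already contains {2, 5, 6}.
  The only value from 1–6 not eliminated is 4, so r6c6 = 4.
For r3c1:
  Row 3 already contains {1, 2, 4, 6}.
  Column 1 already contains {2, 4, 5, 6}.
  Its 2×3 block (box 3) already contains {1, 4, 6}.
  The only value from 1–6 not eliminated is 3, so r3c1 = 3.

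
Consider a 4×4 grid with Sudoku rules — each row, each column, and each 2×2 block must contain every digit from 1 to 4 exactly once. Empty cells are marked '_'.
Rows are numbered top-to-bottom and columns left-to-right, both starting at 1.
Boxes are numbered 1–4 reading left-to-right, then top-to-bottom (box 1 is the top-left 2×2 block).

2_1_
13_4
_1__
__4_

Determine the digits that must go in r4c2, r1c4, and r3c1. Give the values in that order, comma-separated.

2,3,4

For r4c2:
  Row 4 already contains {4}.
  Column 2 already contains {1, 3}.
  Its 2×2 block (box 3) already contains {1}.
  The only value from 1–4 not eliminated is 2, so r4c2 = 2.
For r1c4:
  Row 1 already contains {1, 2}.
  Column 4 already contains {4}.
  Its 2×2 block (box 2) already contains {1, 4}.
  The only value from 1–4 not eliminated is 3, so r1c4 = 3.
For r3c1:
  Consider where 4 can go in column 1.
  r4c1 is out (row 4 already has a 4).
  So the only cell in column 1 that can hold 4 is r3c1.
  So r3c1 = 4.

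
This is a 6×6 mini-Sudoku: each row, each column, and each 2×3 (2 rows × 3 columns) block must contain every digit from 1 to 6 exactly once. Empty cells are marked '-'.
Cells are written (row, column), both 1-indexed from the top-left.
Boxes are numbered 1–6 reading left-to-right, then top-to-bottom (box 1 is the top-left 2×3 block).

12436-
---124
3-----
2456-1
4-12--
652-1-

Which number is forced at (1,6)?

Row 1 already contains {1, 2, 3, 4, 6}.
Column 6 already contains {1, 4}.
Its 2×3 block (box 2) already contains {1, 2, 3, 4, 6}.
The only value from 1–6 not eliminated is 5, so (1,6) = 5.

5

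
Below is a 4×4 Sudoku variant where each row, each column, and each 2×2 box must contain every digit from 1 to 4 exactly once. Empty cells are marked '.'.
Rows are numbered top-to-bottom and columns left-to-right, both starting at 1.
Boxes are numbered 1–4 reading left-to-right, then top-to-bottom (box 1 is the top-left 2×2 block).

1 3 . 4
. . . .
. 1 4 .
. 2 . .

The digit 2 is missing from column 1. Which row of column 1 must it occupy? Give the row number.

Consider where 2 can go in column 1.
r3c1 is out (box 3 already has a 2).
r4c1 is out (row 4 already has a 2).
So the only cell in column 1 that can hold 2 is r2c1.
That is row 2.

2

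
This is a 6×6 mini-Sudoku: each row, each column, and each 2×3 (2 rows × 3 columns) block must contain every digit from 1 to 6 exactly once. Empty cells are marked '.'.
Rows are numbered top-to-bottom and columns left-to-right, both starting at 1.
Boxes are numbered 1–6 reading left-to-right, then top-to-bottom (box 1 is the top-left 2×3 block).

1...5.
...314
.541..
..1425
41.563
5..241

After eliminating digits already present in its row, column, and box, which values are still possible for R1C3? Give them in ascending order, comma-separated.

Row 1 already contains {1, 5}.
Column 3 already contains {1, 4}.
Its 2×3 block (box 1) already contains {1}.
Removing those from 1–6 leaves {2, 3, 6} as the candidates for R1C3.

2,3,6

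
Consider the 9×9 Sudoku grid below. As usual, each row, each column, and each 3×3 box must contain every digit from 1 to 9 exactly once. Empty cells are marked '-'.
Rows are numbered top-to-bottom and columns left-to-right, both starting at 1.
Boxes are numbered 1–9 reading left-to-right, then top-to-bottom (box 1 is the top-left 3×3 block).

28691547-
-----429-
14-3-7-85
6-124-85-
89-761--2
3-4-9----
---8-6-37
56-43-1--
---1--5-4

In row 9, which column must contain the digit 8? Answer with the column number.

3

Consider where 8 can go in row 9.
r9c1 is out (column 1 already has a 8).
r9c2 is out (column 2 already has a 8).
r9c5 is out (box 8 already has a 8).
r9c6 is out (box 8 already has a 8).
r9c8 is out (column 8 already has a 8).
So the only cell in row 9 that can hold 8 is r9c3.
That is column 3.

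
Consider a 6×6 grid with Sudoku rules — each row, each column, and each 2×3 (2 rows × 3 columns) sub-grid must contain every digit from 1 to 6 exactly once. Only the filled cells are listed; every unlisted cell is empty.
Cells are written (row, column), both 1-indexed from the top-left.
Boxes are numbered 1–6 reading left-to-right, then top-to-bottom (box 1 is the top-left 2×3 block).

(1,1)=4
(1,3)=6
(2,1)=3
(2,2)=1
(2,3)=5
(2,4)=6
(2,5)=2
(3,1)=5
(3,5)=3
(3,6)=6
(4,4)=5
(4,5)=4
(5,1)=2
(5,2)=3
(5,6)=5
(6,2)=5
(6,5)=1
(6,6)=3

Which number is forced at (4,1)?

1

Cell (4,1) itself could take any of {1, 6} by direct elimination.
Consider where 1 can go in column 1.
(6,1) is out (row 6 already has a 1).
So the only cell in column 1 that can hold 1 is (4,1).
Therefore (4,1) = 1.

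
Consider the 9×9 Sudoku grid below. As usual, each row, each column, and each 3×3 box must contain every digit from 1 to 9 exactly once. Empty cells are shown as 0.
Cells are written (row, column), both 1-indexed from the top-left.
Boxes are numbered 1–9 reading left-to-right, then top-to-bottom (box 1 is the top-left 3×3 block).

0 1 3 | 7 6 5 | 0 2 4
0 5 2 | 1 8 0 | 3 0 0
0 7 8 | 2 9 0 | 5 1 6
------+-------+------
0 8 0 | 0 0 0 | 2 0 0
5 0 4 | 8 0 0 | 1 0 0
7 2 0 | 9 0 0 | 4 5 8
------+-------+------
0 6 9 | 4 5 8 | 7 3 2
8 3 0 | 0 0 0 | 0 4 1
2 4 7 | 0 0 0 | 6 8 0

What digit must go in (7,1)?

Row 7 already contains {2, 3, 4, 5, 6, 7, 8, 9}.
Column 1 already contains {2, 5, 7, 8}.
Its 3×3 block (box 7) already contains {2, 3, 4, 6, 7, 8, 9}.
The only value from 1–9 not eliminated is 1, so (7,1) = 1.

1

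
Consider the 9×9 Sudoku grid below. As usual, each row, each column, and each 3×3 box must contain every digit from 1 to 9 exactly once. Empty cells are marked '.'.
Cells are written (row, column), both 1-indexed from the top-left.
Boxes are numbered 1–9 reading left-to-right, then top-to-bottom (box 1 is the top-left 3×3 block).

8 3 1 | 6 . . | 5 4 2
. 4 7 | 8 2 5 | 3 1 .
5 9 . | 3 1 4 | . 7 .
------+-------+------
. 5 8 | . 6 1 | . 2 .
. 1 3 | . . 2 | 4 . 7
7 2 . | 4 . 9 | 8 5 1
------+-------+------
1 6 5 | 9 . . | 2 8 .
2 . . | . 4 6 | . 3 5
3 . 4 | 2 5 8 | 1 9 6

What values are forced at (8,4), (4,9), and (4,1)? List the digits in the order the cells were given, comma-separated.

1,3,4

For (8,4):
  Consider where 1 can go in row 8.
  (8,2) is out (column 2 already has a 1).
  (8,3) is out (column 3 already has a 1).
  (8,7) is out (column 7 already has a 1).
  So the only cell in row 8 that can hold 1 is (8,4).
  So (8,4) = 1.
For (4,9):
  Consider where 3 can go in box 6.
  (4,7) is out (column 7 already has a 3).
  (5,8) is out (row 5 already has a 3).
  So the only cell in box 6 that can hold 3 is (4,9).
  So (4,9) = 3.
For (4,1):
  Consider where 4 can go in row 4.
  (4,4) is out (column 4 already has a 4).
  (4,7) is out (column 7 already has a 4).
  (4,9) is out (box 6 already has a 4).
  So the only cell in row 4 that can hold 4 is (4,1).
  So (4,1) = 4.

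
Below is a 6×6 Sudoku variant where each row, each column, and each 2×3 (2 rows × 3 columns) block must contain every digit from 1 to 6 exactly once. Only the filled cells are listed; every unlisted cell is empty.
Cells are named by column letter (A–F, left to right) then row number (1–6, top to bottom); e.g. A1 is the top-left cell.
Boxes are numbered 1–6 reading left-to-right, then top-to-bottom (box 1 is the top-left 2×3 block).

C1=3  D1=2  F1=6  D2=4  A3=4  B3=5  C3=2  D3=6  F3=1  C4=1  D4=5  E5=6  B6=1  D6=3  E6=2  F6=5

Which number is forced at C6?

Cell C6 itself could take any of {4, 6} by direct elimination.
Consider where 4 can go in row 6.
A6 is out (column A already has a 4).
So the only cell in row 6 that can hold 4 is C6.
Therefore C6 = 4.

4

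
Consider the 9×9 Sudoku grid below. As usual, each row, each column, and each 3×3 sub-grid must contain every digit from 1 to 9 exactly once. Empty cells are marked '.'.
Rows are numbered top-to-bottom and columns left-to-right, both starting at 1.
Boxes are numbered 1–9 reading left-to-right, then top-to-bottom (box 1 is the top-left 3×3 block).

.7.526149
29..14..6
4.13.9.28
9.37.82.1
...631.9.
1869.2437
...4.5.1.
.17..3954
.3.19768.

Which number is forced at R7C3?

Cell R7C3 itself could take any of {2, 8, 9} by direct elimination.
Consider where 9 can go in column 3.
R1C3 is out (row 1 already has a 9).
R2C3 is out (row 2 already has a 9).
R5C3 is out (row 5 already has a 9).
R9C3 is out (row 9 already has a 9).
So the only cell in column 3 that can hold 9 is R7C3.
Therefore R7C3 = 9.

9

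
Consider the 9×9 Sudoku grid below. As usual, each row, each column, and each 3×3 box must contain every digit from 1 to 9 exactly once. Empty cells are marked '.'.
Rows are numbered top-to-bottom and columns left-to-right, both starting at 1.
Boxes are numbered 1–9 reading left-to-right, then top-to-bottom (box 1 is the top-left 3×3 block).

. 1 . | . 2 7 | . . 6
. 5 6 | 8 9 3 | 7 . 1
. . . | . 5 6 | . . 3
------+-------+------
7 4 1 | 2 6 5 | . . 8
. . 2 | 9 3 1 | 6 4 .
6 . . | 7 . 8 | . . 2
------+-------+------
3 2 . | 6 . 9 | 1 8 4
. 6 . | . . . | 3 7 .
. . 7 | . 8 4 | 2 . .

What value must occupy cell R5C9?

7

Cell R5C9 itself could take any of {5, 7} by direct elimination.
Consider where 7 can go in row 5.
R5C1 is out (column 1 already has a 7).
R5C2 is out (box 4 already has a 7).
So the only cell in row 5 that can hold 7 is R5C9.
Therefore R5C9 = 7.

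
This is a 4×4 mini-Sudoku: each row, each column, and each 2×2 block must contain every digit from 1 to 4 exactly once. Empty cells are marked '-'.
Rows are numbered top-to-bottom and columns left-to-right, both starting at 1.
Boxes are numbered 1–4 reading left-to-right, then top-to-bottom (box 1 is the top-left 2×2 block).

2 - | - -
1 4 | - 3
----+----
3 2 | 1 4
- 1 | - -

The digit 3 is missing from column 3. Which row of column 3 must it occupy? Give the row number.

Consider where 3 can go in column 3.
R1C3 is out (box 2 already has a 3).
R2C3 is out (row 2 already has a 3).
So the only cell in column 3 that can hold 3 is R4C3.
That is row 4.

4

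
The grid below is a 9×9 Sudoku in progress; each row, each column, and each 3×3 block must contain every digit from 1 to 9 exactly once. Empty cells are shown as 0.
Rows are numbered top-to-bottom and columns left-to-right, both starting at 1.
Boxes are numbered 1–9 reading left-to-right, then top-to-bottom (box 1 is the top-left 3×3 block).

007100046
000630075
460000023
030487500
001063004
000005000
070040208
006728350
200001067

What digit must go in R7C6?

6

Cell R7C6 itself could take any of {6, 9} by direct elimination.
Consider where 6 can go in box 8.
R7C4 is out (column 4 already has a 6).
R9C4 is out (row 9 already has a 6).
R9C5 is out (row 9 already has a 6).
So the only cell in box 8 that can hold 6 is R7C6.
Therefore R7C6 = 6.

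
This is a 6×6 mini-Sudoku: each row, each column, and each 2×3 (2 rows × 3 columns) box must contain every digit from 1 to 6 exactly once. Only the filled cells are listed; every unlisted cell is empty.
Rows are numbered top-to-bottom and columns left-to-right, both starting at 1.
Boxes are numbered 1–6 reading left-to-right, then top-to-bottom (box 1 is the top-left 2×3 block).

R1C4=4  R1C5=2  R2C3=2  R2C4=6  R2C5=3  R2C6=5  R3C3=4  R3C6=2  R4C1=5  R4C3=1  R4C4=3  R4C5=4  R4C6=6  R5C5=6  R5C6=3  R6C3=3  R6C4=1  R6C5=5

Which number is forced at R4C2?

Row 4 already contains {1, 3, 4, 5, 6}.
Column 2 already contains {}.
Its 2×3 block (box 3) already contains {1, 4, 5}.
The only value from 1–6 not eliminated is 2, so R4C2 = 2.

2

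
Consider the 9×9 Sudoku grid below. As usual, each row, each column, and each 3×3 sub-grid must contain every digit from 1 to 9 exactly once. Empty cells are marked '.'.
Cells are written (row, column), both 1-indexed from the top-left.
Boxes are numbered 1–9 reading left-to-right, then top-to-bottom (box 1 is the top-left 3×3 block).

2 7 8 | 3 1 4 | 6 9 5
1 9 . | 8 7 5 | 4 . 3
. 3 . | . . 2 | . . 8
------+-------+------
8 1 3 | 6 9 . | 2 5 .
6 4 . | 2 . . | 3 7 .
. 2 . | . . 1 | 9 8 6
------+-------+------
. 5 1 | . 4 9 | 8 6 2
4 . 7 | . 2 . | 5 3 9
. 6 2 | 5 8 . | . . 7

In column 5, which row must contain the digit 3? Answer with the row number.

6

Consider where 3 can go in column 5.
(3,5) is out (row 3 already has a 3).
(5,5) is out (row 5 already has a 3).
So the only cell in column 5 that can hold 3 is (6,5).
That is row 6.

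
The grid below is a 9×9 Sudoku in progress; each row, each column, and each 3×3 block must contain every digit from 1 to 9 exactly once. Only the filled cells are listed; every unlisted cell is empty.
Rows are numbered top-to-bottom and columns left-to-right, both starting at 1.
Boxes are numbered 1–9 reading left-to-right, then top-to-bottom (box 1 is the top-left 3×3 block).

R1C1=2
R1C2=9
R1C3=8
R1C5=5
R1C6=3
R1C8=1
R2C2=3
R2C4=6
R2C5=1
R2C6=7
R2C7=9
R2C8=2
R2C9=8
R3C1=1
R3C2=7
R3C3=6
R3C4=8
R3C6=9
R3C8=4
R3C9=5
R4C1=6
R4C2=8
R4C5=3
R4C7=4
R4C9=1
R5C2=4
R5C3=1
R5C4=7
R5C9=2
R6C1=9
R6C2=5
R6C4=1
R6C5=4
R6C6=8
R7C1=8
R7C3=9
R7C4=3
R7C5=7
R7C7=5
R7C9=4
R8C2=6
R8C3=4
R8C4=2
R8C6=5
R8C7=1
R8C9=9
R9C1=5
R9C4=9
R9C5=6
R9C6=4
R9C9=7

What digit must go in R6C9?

Cell R6C9 itself could take any of {3, 6} by direct elimination.
Consider where 3 can go in column 9.
R1C9 is out (row 1 already has a 3).
So the only cell in column 9 that can hold 3 is R6C9.
Therefore R6C9 = 3.

3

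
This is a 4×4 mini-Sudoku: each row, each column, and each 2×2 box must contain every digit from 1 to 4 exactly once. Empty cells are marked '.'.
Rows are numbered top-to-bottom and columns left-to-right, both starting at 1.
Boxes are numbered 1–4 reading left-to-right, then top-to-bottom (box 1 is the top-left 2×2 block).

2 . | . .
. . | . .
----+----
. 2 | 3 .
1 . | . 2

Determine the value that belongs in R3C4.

Cell R3C4 itself could take any of {1, 4} by direct elimination.
Consider where 1 can go in row 3.
R3C1 is out (column 1 already has a 1).
So the only cell in row 3 that can hold 1 is R3C4.
Therefore R3C4 = 1.

1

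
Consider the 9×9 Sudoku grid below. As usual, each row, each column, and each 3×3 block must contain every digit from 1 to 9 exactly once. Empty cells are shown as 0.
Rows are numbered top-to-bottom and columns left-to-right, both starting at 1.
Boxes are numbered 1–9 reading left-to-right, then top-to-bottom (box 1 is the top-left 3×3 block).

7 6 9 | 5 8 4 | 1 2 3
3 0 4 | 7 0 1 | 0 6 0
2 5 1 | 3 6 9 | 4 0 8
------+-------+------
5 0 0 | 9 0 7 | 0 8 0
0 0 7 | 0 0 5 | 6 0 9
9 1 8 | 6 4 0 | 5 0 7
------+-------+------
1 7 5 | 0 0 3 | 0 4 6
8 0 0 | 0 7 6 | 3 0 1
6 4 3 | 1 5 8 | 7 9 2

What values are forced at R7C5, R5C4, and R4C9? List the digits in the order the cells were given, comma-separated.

For R7C5:
  Consider where 9 can go in box 8.
  R7C4 is out (column 4 already has a 9).
  R8C4 is out (column 4 already has a 9).
  So the only cell in box 8 that can hold 9 is R7C5.
  So R7C5 = 9.
For R5C4:
  Consider where 8 can go in row 5.
  R5C1 is out (column 1 already has a 8).
  R5C2 is out (box 4 already has a 8).
  R5C5 is out (column 5 already has a 8).
  R5C8 is out (column 8 already has a 8).
  So the only cell in row 5 that can hold 8 is R5C4.
  So R5C4 = 8.
For R4C9:
  Row 4 already contains {5, 7, 8, 9}.
  Column 9 already contains {1, 2, 3, 6, 7, 8, 9}.
  Its 3×3 block (box 6) already contains {5, 6, 7, 8, 9}.
  The only value from 1–9 not eliminated is 4, so R4C9 = 4.

9,8,4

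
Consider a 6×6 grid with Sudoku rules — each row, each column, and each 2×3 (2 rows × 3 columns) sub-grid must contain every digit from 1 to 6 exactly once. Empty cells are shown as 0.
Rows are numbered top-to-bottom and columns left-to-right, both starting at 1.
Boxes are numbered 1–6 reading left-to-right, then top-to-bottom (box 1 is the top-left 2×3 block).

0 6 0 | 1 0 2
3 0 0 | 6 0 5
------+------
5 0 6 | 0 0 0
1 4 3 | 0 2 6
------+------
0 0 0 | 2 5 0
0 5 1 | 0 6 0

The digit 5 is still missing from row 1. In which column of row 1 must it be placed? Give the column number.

3

Consider where 5 can go in row 1.
r1c1 is out (column 1 already has a 5).
r1c5 is out (column 5 already has a 5).
So the only cell in row 1 that can hold 5 is r1c3.
That is column 3.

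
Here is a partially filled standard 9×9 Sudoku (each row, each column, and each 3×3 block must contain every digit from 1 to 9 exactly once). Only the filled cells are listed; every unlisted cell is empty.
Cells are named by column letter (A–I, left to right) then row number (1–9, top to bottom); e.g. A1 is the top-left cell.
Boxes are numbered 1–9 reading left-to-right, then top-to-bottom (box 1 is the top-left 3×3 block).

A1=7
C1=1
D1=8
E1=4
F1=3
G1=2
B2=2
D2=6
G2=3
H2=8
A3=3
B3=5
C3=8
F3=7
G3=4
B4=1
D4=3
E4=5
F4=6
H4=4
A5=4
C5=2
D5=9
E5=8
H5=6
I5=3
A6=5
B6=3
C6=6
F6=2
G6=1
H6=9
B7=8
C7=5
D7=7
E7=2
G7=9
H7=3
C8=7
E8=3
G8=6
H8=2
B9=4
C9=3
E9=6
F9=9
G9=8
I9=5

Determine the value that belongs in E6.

Row 6 already contains {1, 2, 3, 5, 6, 9}.
Column E already contains {2, 3, 4, 5, 6, 8}.
Its 3×3 block (box 5) already contains {2, 3, 5, 6, 8, 9}.
The only value from 1–9 not eliminated is 7, so E6 = 7.

7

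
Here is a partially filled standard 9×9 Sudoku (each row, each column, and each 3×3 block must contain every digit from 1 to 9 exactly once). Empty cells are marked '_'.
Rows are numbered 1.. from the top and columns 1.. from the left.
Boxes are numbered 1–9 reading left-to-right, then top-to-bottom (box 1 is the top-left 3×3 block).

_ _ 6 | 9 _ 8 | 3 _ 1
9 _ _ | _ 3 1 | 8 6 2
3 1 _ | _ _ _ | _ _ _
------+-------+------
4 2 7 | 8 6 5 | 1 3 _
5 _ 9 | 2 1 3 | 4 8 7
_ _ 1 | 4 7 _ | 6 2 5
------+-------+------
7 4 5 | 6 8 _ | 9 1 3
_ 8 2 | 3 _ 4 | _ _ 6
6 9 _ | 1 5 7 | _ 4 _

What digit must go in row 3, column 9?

4

Cell row 3, column 9 itself could take any of {4, 9} by direct elimination.
Consider where 4 can go in box 3.
row 1, column 8 is out (column 8 already has a 4).
row 3, column 7 is out (column 7 already has a 4).
row 3, column 8 is out (column 8 already has a 4).
So the only cell in box 3 that can hold 4 is row 3, column 9.
Therefore row 3, column 9 = 4.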